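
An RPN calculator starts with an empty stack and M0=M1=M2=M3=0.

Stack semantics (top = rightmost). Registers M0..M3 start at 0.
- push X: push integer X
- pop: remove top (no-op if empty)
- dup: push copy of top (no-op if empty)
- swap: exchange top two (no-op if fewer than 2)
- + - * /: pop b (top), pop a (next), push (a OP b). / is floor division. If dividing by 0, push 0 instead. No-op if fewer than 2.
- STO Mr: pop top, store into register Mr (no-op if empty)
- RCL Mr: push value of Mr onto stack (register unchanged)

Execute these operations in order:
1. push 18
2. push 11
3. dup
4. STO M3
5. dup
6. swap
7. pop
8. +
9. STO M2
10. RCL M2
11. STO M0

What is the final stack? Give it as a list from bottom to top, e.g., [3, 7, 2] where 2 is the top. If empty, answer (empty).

After op 1 (push 18): stack=[18] mem=[0,0,0,0]
After op 2 (push 11): stack=[18,11] mem=[0,0,0,0]
After op 3 (dup): stack=[18,11,11] mem=[0,0,0,0]
After op 4 (STO M3): stack=[18,11] mem=[0,0,0,11]
After op 5 (dup): stack=[18,11,11] mem=[0,0,0,11]
After op 6 (swap): stack=[18,11,11] mem=[0,0,0,11]
After op 7 (pop): stack=[18,11] mem=[0,0,0,11]
After op 8 (+): stack=[29] mem=[0,0,0,11]
After op 9 (STO M2): stack=[empty] mem=[0,0,29,11]
After op 10 (RCL M2): stack=[29] mem=[0,0,29,11]
After op 11 (STO M0): stack=[empty] mem=[29,0,29,11]

Answer: (empty)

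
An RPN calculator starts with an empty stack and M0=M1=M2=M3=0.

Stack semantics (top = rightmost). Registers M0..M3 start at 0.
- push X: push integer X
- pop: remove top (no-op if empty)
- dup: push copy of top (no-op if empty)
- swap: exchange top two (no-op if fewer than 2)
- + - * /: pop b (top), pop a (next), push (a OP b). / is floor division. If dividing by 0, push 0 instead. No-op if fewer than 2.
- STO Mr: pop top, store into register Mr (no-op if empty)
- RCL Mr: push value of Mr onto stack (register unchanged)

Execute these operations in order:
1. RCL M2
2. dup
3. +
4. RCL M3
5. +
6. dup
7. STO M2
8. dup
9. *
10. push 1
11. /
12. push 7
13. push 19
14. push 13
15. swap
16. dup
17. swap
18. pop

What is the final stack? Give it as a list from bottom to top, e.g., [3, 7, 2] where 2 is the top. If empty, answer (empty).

Answer: [0, 7, 13, 19]

Derivation:
After op 1 (RCL M2): stack=[0] mem=[0,0,0,0]
After op 2 (dup): stack=[0,0] mem=[0,0,0,0]
After op 3 (+): stack=[0] mem=[0,0,0,0]
After op 4 (RCL M3): stack=[0,0] mem=[0,0,0,0]
After op 5 (+): stack=[0] mem=[0,0,0,0]
After op 6 (dup): stack=[0,0] mem=[0,0,0,0]
After op 7 (STO M2): stack=[0] mem=[0,0,0,0]
After op 8 (dup): stack=[0,0] mem=[0,0,0,0]
After op 9 (*): stack=[0] mem=[0,0,0,0]
After op 10 (push 1): stack=[0,1] mem=[0,0,0,0]
After op 11 (/): stack=[0] mem=[0,0,0,0]
After op 12 (push 7): stack=[0,7] mem=[0,0,0,0]
After op 13 (push 19): stack=[0,7,19] mem=[0,0,0,0]
After op 14 (push 13): stack=[0,7,19,13] mem=[0,0,0,0]
After op 15 (swap): stack=[0,7,13,19] mem=[0,0,0,0]
After op 16 (dup): stack=[0,7,13,19,19] mem=[0,0,0,0]
After op 17 (swap): stack=[0,7,13,19,19] mem=[0,0,0,0]
After op 18 (pop): stack=[0,7,13,19] mem=[0,0,0,0]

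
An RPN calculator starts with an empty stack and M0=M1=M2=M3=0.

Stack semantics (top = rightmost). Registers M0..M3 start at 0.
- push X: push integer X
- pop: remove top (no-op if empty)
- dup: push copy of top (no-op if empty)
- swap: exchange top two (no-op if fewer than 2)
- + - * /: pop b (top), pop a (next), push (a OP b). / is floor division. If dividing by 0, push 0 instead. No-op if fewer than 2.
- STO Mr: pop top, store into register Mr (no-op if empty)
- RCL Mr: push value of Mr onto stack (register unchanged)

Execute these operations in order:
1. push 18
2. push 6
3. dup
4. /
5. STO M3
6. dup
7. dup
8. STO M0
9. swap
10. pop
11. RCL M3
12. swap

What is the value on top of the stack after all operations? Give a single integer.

Answer: 18

Derivation:
After op 1 (push 18): stack=[18] mem=[0,0,0,0]
After op 2 (push 6): stack=[18,6] mem=[0,0,0,0]
After op 3 (dup): stack=[18,6,6] mem=[0,0,0,0]
After op 4 (/): stack=[18,1] mem=[0,0,0,0]
After op 5 (STO M3): stack=[18] mem=[0,0,0,1]
After op 6 (dup): stack=[18,18] mem=[0,0,0,1]
After op 7 (dup): stack=[18,18,18] mem=[0,0,0,1]
After op 8 (STO M0): stack=[18,18] mem=[18,0,0,1]
After op 9 (swap): stack=[18,18] mem=[18,0,0,1]
After op 10 (pop): stack=[18] mem=[18,0,0,1]
After op 11 (RCL M3): stack=[18,1] mem=[18,0,0,1]
After op 12 (swap): stack=[1,18] mem=[18,0,0,1]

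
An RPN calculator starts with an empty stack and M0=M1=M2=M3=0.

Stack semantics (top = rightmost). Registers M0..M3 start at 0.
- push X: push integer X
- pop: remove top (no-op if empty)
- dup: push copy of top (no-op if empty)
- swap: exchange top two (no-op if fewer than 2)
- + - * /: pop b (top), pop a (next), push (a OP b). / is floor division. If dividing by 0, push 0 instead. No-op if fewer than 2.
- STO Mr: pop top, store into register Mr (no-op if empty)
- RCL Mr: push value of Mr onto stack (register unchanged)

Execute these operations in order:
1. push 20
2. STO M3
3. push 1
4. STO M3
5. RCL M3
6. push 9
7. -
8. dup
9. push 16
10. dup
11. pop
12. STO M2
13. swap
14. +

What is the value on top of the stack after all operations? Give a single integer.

After op 1 (push 20): stack=[20] mem=[0,0,0,0]
After op 2 (STO M3): stack=[empty] mem=[0,0,0,20]
After op 3 (push 1): stack=[1] mem=[0,0,0,20]
After op 4 (STO M3): stack=[empty] mem=[0,0,0,1]
After op 5 (RCL M3): stack=[1] mem=[0,0,0,1]
After op 6 (push 9): stack=[1,9] mem=[0,0,0,1]
After op 7 (-): stack=[-8] mem=[0,0,0,1]
After op 8 (dup): stack=[-8,-8] mem=[0,0,0,1]
After op 9 (push 16): stack=[-8,-8,16] mem=[0,0,0,1]
After op 10 (dup): stack=[-8,-8,16,16] mem=[0,0,0,1]
After op 11 (pop): stack=[-8,-8,16] mem=[0,0,0,1]
After op 12 (STO M2): stack=[-8,-8] mem=[0,0,16,1]
After op 13 (swap): stack=[-8,-8] mem=[0,0,16,1]
After op 14 (+): stack=[-16] mem=[0,0,16,1]

Answer: -16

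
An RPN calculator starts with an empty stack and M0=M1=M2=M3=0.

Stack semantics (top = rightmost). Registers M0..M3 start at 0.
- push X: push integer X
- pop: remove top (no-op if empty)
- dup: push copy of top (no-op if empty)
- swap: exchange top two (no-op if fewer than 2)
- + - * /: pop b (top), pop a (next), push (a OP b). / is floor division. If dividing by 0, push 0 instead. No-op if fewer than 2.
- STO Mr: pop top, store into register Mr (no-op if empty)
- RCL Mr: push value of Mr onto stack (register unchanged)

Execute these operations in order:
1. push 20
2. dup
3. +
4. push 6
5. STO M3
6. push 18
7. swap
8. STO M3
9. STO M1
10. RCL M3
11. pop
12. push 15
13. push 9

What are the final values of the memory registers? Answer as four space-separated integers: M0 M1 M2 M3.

Answer: 0 18 0 40

Derivation:
After op 1 (push 20): stack=[20] mem=[0,0,0,0]
After op 2 (dup): stack=[20,20] mem=[0,0,0,0]
After op 3 (+): stack=[40] mem=[0,0,0,0]
After op 4 (push 6): stack=[40,6] mem=[0,0,0,0]
After op 5 (STO M3): stack=[40] mem=[0,0,0,6]
After op 6 (push 18): stack=[40,18] mem=[0,0,0,6]
After op 7 (swap): stack=[18,40] mem=[0,0,0,6]
After op 8 (STO M3): stack=[18] mem=[0,0,0,40]
After op 9 (STO M1): stack=[empty] mem=[0,18,0,40]
After op 10 (RCL M3): stack=[40] mem=[0,18,0,40]
After op 11 (pop): stack=[empty] mem=[0,18,0,40]
After op 12 (push 15): stack=[15] mem=[0,18,0,40]
After op 13 (push 9): stack=[15,9] mem=[0,18,0,40]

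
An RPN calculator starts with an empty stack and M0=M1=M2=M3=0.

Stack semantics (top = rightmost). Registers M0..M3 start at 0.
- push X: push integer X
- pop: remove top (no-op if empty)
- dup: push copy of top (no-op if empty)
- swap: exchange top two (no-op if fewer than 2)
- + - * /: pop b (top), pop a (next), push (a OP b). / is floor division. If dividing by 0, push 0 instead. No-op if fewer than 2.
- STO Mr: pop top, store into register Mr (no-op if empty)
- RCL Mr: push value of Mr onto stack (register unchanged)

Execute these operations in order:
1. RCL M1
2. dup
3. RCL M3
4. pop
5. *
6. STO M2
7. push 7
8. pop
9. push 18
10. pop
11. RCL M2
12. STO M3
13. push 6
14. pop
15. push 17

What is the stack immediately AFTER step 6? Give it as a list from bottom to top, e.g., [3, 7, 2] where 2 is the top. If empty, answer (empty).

After op 1 (RCL M1): stack=[0] mem=[0,0,0,0]
After op 2 (dup): stack=[0,0] mem=[0,0,0,0]
After op 3 (RCL M3): stack=[0,0,0] mem=[0,0,0,0]
After op 4 (pop): stack=[0,0] mem=[0,0,0,0]
After op 5 (*): stack=[0] mem=[0,0,0,0]
After op 6 (STO M2): stack=[empty] mem=[0,0,0,0]

(empty)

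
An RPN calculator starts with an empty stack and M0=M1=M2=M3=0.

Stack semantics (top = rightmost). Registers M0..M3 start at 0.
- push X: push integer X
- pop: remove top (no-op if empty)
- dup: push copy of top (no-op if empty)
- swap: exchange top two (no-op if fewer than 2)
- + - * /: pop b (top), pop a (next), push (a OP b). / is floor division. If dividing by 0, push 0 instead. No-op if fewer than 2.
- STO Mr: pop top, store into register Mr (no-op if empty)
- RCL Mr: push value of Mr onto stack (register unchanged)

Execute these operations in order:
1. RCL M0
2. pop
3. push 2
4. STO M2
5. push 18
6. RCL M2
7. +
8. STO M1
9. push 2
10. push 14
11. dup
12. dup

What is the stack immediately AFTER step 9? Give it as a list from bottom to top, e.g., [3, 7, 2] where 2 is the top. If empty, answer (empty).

After op 1 (RCL M0): stack=[0] mem=[0,0,0,0]
After op 2 (pop): stack=[empty] mem=[0,0,0,0]
After op 3 (push 2): stack=[2] mem=[0,0,0,0]
After op 4 (STO M2): stack=[empty] mem=[0,0,2,0]
After op 5 (push 18): stack=[18] mem=[0,0,2,0]
After op 6 (RCL M2): stack=[18,2] mem=[0,0,2,0]
After op 7 (+): stack=[20] mem=[0,0,2,0]
After op 8 (STO M1): stack=[empty] mem=[0,20,2,0]
After op 9 (push 2): stack=[2] mem=[0,20,2,0]

[2]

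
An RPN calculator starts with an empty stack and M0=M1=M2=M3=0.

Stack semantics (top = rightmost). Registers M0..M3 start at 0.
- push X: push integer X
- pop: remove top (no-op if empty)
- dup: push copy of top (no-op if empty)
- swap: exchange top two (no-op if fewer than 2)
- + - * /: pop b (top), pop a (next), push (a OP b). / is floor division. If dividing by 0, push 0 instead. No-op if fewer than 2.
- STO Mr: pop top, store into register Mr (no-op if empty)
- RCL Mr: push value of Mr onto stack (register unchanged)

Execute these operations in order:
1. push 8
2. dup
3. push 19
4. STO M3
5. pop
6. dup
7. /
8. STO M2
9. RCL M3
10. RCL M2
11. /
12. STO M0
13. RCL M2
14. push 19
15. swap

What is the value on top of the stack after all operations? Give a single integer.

After op 1 (push 8): stack=[8] mem=[0,0,0,0]
After op 2 (dup): stack=[8,8] mem=[0,0,0,0]
After op 3 (push 19): stack=[8,8,19] mem=[0,0,0,0]
After op 4 (STO M3): stack=[8,8] mem=[0,0,0,19]
After op 5 (pop): stack=[8] mem=[0,0,0,19]
After op 6 (dup): stack=[8,8] mem=[0,0,0,19]
After op 7 (/): stack=[1] mem=[0,0,0,19]
After op 8 (STO M2): stack=[empty] mem=[0,0,1,19]
After op 9 (RCL M3): stack=[19] mem=[0,0,1,19]
After op 10 (RCL M2): stack=[19,1] mem=[0,0,1,19]
After op 11 (/): stack=[19] mem=[0,0,1,19]
After op 12 (STO M0): stack=[empty] mem=[19,0,1,19]
After op 13 (RCL M2): stack=[1] mem=[19,0,1,19]
After op 14 (push 19): stack=[1,19] mem=[19,0,1,19]
After op 15 (swap): stack=[19,1] mem=[19,0,1,19]

Answer: 1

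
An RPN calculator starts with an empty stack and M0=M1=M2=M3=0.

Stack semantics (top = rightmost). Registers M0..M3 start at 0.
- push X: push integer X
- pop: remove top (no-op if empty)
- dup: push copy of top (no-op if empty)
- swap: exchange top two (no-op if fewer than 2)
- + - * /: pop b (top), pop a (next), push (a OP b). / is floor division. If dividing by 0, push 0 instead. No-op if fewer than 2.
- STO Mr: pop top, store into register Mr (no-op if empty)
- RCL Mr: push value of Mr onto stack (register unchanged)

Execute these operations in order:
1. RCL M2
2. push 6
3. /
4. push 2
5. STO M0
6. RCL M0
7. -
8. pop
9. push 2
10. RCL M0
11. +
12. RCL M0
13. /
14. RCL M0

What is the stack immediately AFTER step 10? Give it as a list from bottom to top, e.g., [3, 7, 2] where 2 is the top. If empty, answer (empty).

After op 1 (RCL M2): stack=[0] mem=[0,0,0,0]
After op 2 (push 6): stack=[0,6] mem=[0,0,0,0]
After op 3 (/): stack=[0] mem=[0,0,0,0]
After op 4 (push 2): stack=[0,2] mem=[0,0,0,0]
After op 5 (STO M0): stack=[0] mem=[2,0,0,0]
After op 6 (RCL M0): stack=[0,2] mem=[2,0,0,0]
After op 7 (-): stack=[-2] mem=[2,0,0,0]
After op 8 (pop): stack=[empty] mem=[2,0,0,0]
After op 9 (push 2): stack=[2] mem=[2,0,0,0]
After op 10 (RCL M0): stack=[2,2] mem=[2,0,0,0]

[2, 2]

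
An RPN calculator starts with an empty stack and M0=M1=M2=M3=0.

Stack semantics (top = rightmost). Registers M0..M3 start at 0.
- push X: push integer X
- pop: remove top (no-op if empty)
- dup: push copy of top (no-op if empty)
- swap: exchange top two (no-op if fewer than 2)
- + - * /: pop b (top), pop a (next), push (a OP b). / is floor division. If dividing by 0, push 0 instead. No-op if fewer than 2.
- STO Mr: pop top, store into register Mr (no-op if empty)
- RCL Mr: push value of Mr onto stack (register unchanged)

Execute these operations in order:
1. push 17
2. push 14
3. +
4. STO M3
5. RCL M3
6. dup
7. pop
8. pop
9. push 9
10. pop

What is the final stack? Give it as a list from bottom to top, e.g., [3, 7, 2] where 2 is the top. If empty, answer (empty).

Answer: (empty)

Derivation:
After op 1 (push 17): stack=[17] mem=[0,0,0,0]
After op 2 (push 14): stack=[17,14] mem=[0,0,0,0]
After op 3 (+): stack=[31] mem=[0,0,0,0]
After op 4 (STO M3): stack=[empty] mem=[0,0,0,31]
After op 5 (RCL M3): stack=[31] mem=[0,0,0,31]
After op 6 (dup): stack=[31,31] mem=[0,0,0,31]
After op 7 (pop): stack=[31] mem=[0,0,0,31]
After op 8 (pop): stack=[empty] mem=[0,0,0,31]
After op 9 (push 9): stack=[9] mem=[0,0,0,31]
After op 10 (pop): stack=[empty] mem=[0,0,0,31]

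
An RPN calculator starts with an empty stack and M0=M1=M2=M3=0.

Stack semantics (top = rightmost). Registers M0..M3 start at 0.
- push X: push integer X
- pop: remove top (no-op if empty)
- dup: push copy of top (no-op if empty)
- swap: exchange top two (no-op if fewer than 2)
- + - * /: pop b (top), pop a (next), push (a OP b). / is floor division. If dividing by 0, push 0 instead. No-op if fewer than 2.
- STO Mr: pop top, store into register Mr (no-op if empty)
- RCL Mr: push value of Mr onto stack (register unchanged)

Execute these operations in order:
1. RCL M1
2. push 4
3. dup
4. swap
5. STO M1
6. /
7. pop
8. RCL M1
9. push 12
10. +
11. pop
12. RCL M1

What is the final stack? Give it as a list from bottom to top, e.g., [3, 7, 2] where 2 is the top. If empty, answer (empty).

After op 1 (RCL M1): stack=[0] mem=[0,0,0,0]
After op 2 (push 4): stack=[0,4] mem=[0,0,0,0]
After op 3 (dup): stack=[0,4,4] mem=[0,0,0,0]
After op 4 (swap): stack=[0,4,4] mem=[0,0,0,0]
After op 5 (STO M1): stack=[0,4] mem=[0,4,0,0]
After op 6 (/): stack=[0] mem=[0,4,0,0]
After op 7 (pop): stack=[empty] mem=[0,4,0,0]
After op 8 (RCL M1): stack=[4] mem=[0,4,0,0]
After op 9 (push 12): stack=[4,12] mem=[0,4,0,0]
After op 10 (+): stack=[16] mem=[0,4,0,0]
After op 11 (pop): stack=[empty] mem=[0,4,0,0]
After op 12 (RCL M1): stack=[4] mem=[0,4,0,0]

Answer: [4]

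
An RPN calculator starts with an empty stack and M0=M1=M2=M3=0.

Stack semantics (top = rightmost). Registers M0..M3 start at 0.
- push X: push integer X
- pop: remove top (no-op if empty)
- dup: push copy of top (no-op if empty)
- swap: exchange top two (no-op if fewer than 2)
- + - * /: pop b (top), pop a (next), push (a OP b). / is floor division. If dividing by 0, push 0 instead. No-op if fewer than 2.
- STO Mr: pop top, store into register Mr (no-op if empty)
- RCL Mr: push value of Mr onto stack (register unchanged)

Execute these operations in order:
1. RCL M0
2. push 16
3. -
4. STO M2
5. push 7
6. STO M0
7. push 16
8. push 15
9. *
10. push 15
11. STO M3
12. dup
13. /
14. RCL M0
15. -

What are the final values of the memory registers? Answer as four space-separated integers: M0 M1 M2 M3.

Answer: 7 0 -16 15

Derivation:
After op 1 (RCL M0): stack=[0] mem=[0,0,0,0]
After op 2 (push 16): stack=[0,16] mem=[0,0,0,0]
After op 3 (-): stack=[-16] mem=[0,0,0,0]
After op 4 (STO M2): stack=[empty] mem=[0,0,-16,0]
After op 5 (push 7): stack=[7] mem=[0,0,-16,0]
After op 6 (STO M0): stack=[empty] mem=[7,0,-16,0]
After op 7 (push 16): stack=[16] mem=[7,0,-16,0]
After op 8 (push 15): stack=[16,15] mem=[7,0,-16,0]
After op 9 (*): stack=[240] mem=[7,0,-16,0]
After op 10 (push 15): stack=[240,15] mem=[7,0,-16,0]
After op 11 (STO M3): stack=[240] mem=[7,0,-16,15]
After op 12 (dup): stack=[240,240] mem=[7,0,-16,15]
After op 13 (/): stack=[1] mem=[7,0,-16,15]
After op 14 (RCL M0): stack=[1,7] mem=[7,0,-16,15]
After op 15 (-): stack=[-6] mem=[7,0,-16,15]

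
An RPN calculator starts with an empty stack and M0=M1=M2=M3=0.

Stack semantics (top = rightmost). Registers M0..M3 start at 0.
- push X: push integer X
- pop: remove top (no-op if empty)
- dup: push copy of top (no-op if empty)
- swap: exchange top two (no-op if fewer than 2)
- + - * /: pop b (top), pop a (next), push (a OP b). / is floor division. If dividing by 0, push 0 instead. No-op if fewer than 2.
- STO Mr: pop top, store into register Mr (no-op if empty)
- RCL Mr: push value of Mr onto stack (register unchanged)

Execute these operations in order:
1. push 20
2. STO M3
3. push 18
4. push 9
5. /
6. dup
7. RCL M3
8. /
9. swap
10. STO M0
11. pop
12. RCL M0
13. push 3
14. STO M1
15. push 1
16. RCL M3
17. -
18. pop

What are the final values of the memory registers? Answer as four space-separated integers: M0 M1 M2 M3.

After op 1 (push 20): stack=[20] mem=[0,0,0,0]
After op 2 (STO M3): stack=[empty] mem=[0,0,0,20]
After op 3 (push 18): stack=[18] mem=[0,0,0,20]
After op 4 (push 9): stack=[18,9] mem=[0,0,0,20]
After op 5 (/): stack=[2] mem=[0,0,0,20]
After op 6 (dup): stack=[2,2] mem=[0,0,0,20]
After op 7 (RCL M3): stack=[2,2,20] mem=[0,0,0,20]
After op 8 (/): stack=[2,0] mem=[0,0,0,20]
After op 9 (swap): stack=[0,2] mem=[0,0,0,20]
After op 10 (STO M0): stack=[0] mem=[2,0,0,20]
After op 11 (pop): stack=[empty] mem=[2,0,0,20]
After op 12 (RCL M0): stack=[2] mem=[2,0,0,20]
After op 13 (push 3): stack=[2,3] mem=[2,0,0,20]
After op 14 (STO M1): stack=[2] mem=[2,3,0,20]
After op 15 (push 1): stack=[2,1] mem=[2,3,0,20]
After op 16 (RCL M3): stack=[2,1,20] mem=[2,3,0,20]
After op 17 (-): stack=[2,-19] mem=[2,3,0,20]
After op 18 (pop): stack=[2] mem=[2,3,0,20]

Answer: 2 3 0 20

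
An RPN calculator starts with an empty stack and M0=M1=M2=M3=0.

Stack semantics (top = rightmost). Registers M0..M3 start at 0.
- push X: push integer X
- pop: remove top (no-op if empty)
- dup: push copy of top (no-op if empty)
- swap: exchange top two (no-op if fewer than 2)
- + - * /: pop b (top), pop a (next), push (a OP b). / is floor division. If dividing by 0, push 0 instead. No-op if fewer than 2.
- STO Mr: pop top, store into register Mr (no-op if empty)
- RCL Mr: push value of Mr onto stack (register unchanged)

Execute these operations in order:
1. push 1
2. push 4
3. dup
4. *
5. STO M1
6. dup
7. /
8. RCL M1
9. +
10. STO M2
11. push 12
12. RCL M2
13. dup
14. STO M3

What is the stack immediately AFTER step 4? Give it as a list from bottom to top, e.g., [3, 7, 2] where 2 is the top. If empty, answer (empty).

After op 1 (push 1): stack=[1] mem=[0,0,0,0]
After op 2 (push 4): stack=[1,4] mem=[0,0,0,0]
After op 3 (dup): stack=[1,4,4] mem=[0,0,0,0]
After op 4 (*): stack=[1,16] mem=[0,0,0,0]

[1, 16]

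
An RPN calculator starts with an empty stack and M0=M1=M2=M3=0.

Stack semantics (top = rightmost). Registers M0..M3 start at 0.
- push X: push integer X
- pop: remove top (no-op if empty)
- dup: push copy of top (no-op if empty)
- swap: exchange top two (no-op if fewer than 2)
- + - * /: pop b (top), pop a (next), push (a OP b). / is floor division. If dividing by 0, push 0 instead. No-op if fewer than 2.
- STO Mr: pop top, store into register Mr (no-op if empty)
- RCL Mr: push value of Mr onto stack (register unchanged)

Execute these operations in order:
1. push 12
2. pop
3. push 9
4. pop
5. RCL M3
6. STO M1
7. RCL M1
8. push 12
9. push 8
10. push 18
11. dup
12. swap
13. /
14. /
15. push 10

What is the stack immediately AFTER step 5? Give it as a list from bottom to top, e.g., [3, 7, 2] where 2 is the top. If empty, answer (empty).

After op 1 (push 12): stack=[12] mem=[0,0,0,0]
After op 2 (pop): stack=[empty] mem=[0,0,0,0]
After op 3 (push 9): stack=[9] mem=[0,0,0,0]
After op 4 (pop): stack=[empty] mem=[0,0,0,0]
After op 5 (RCL M3): stack=[0] mem=[0,0,0,0]

[0]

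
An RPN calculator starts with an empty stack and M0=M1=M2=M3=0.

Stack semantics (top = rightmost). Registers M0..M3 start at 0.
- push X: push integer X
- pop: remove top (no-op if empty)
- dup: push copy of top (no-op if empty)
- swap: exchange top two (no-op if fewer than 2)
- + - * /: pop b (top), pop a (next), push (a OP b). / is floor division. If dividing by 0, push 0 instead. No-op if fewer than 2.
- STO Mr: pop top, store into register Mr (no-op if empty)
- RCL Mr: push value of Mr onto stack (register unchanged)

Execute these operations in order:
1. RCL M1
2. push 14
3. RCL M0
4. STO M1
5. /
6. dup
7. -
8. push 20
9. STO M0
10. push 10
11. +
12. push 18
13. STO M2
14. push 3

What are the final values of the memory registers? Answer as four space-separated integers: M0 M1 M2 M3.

After op 1 (RCL M1): stack=[0] mem=[0,0,0,0]
After op 2 (push 14): stack=[0,14] mem=[0,0,0,0]
After op 3 (RCL M0): stack=[0,14,0] mem=[0,0,0,0]
After op 4 (STO M1): stack=[0,14] mem=[0,0,0,0]
After op 5 (/): stack=[0] mem=[0,0,0,0]
After op 6 (dup): stack=[0,0] mem=[0,0,0,0]
After op 7 (-): stack=[0] mem=[0,0,0,0]
After op 8 (push 20): stack=[0,20] mem=[0,0,0,0]
After op 9 (STO M0): stack=[0] mem=[20,0,0,0]
After op 10 (push 10): stack=[0,10] mem=[20,0,0,0]
After op 11 (+): stack=[10] mem=[20,0,0,0]
After op 12 (push 18): stack=[10,18] mem=[20,0,0,0]
After op 13 (STO M2): stack=[10] mem=[20,0,18,0]
After op 14 (push 3): stack=[10,3] mem=[20,0,18,0]

Answer: 20 0 18 0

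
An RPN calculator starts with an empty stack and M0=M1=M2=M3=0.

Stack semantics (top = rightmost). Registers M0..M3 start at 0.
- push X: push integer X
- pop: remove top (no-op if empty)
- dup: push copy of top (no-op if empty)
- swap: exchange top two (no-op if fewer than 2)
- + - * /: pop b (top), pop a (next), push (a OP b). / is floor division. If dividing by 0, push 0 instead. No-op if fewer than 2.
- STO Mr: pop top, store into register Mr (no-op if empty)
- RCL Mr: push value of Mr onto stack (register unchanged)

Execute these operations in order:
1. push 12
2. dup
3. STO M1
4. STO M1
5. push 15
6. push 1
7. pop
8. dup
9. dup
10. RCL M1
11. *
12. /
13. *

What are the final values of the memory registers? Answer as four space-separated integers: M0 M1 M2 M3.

After op 1 (push 12): stack=[12] mem=[0,0,0,0]
After op 2 (dup): stack=[12,12] mem=[0,0,0,0]
After op 3 (STO M1): stack=[12] mem=[0,12,0,0]
After op 4 (STO M1): stack=[empty] mem=[0,12,0,0]
After op 5 (push 15): stack=[15] mem=[0,12,0,0]
After op 6 (push 1): stack=[15,1] mem=[0,12,0,0]
After op 7 (pop): stack=[15] mem=[0,12,0,0]
After op 8 (dup): stack=[15,15] mem=[0,12,0,0]
After op 9 (dup): stack=[15,15,15] mem=[0,12,0,0]
After op 10 (RCL M1): stack=[15,15,15,12] mem=[0,12,0,0]
After op 11 (*): stack=[15,15,180] mem=[0,12,0,0]
After op 12 (/): stack=[15,0] mem=[0,12,0,0]
After op 13 (*): stack=[0] mem=[0,12,0,0]

Answer: 0 12 0 0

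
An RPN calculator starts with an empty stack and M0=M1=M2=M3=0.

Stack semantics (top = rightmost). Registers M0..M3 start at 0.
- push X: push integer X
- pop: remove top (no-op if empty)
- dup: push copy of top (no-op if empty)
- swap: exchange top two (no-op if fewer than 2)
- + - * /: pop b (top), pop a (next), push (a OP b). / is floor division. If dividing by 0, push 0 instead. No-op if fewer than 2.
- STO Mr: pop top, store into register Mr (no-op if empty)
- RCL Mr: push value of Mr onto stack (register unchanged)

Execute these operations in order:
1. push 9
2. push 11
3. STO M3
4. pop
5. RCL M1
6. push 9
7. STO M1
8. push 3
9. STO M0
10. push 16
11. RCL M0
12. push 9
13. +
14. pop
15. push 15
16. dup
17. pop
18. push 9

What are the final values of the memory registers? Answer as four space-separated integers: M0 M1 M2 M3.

Answer: 3 9 0 11

Derivation:
After op 1 (push 9): stack=[9] mem=[0,0,0,0]
After op 2 (push 11): stack=[9,11] mem=[0,0,0,0]
After op 3 (STO M3): stack=[9] mem=[0,0,0,11]
After op 4 (pop): stack=[empty] mem=[0,0,0,11]
After op 5 (RCL M1): stack=[0] mem=[0,0,0,11]
After op 6 (push 9): stack=[0,9] mem=[0,0,0,11]
After op 7 (STO M1): stack=[0] mem=[0,9,0,11]
After op 8 (push 3): stack=[0,3] mem=[0,9,0,11]
After op 9 (STO M0): stack=[0] mem=[3,9,0,11]
After op 10 (push 16): stack=[0,16] mem=[3,9,0,11]
After op 11 (RCL M0): stack=[0,16,3] mem=[3,9,0,11]
After op 12 (push 9): stack=[0,16,3,9] mem=[3,9,0,11]
After op 13 (+): stack=[0,16,12] mem=[3,9,0,11]
After op 14 (pop): stack=[0,16] mem=[3,9,0,11]
After op 15 (push 15): stack=[0,16,15] mem=[3,9,0,11]
After op 16 (dup): stack=[0,16,15,15] mem=[3,9,0,11]
After op 17 (pop): stack=[0,16,15] mem=[3,9,0,11]
After op 18 (push 9): stack=[0,16,15,9] mem=[3,9,0,11]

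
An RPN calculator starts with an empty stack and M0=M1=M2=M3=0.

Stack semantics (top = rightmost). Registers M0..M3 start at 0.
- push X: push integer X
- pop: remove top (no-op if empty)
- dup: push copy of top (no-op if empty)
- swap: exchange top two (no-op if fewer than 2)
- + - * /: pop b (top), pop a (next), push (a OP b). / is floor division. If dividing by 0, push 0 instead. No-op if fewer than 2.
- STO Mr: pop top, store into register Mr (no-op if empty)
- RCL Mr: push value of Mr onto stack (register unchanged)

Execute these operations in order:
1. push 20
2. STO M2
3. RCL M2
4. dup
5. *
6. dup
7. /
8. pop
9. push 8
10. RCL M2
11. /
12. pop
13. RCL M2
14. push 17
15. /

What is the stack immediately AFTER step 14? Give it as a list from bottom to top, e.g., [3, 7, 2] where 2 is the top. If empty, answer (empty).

After op 1 (push 20): stack=[20] mem=[0,0,0,0]
After op 2 (STO M2): stack=[empty] mem=[0,0,20,0]
After op 3 (RCL M2): stack=[20] mem=[0,0,20,0]
After op 4 (dup): stack=[20,20] mem=[0,0,20,0]
After op 5 (*): stack=[400] mem=[0,0,20,0]
After op 6 (dup): stack=[400,400] mem=[0,0,20,0]
After op 7 (/): stack=[1] mem=[0,0,20,0]
After op 8 (pop): stack=[empty] mem=[0,0,20,0]
After op 9 (push 8): stack=[8] mem=[0,0,20,0]
After op 10 (RCL M2): stack=[8,20] mem=[0,0,20,0]
After op 11 (/): stack=[0] mem=[0,0,20,0]
After op 12 (pop): stack=[empty] mem=[0,0,20,0]
After op 13 (RCL M2): stack=[20] mem=[0,0,20,0]
After op 14 (push 17): stack=[20,17] mem=[0,0,20,0]

[20, 17]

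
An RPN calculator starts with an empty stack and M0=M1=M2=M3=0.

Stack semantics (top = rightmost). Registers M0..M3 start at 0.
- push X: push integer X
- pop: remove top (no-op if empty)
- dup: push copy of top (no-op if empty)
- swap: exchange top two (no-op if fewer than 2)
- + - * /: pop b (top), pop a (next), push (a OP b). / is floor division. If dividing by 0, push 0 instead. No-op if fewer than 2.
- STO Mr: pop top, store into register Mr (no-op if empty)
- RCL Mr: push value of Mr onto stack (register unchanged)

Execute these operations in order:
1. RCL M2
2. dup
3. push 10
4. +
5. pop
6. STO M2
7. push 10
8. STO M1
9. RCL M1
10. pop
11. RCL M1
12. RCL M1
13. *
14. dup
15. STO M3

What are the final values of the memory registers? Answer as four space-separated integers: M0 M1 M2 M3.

Answer: 0 10 0 100

Derivation:
After op 1 (RCL M2): stack=[0] mem=[0,0,0,0]
After op 2 (dup): stack=[0,0] mem=[0,0,0,0]
After op 3 (push 10): stack=[0,0,10] mem=[0,0,0,0]
After op 4 (+): stack=[0,10] mem=[0,0,0,0]
After op 5 (pop): stack=[0] mem=[0,0,0,0]
After op 6 (STO M2): stack=[empty] mem=[0,0,0,0]
After op 7 (push 10): stack=[10] mem=[0,0,0,0]
After op 8 (STO M1): stack=[empty] mem=[0,10,0,0]
After op 9 (RCL M1): stack=[10] mem=[0,10,0,0]
After op 10 (pop): stack=[empty] mem=[0,10,0,0]
After op 11 (RCL M1): stack=[10] mem=[0,10,0,0]
After op 12 (RCL M1): stack=[10,10] mem=[0,10,0,0]
After op 13 (*): stack=[100] mem=[0,10,0,0]
After op 14 (dup): stack=[100,100] mem=[0,10,0,0]
After op 15 (STO M3): stack=[100] mem=[0,10,0,100]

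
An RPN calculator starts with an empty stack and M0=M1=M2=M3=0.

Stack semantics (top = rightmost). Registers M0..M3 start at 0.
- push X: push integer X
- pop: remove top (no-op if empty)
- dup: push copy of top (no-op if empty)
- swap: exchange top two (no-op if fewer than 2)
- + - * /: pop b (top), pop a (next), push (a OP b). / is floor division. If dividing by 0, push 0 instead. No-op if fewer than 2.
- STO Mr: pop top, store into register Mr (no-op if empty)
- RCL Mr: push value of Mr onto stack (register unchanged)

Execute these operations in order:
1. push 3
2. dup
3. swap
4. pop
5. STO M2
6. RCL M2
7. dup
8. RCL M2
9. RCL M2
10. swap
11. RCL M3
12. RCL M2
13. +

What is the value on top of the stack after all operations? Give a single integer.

Answer: 3

Derivation:
After op 1 (push 3): stack=[3] mem=[0,0,0,0]
After op 2 (dup): stack=[3,3] mem=[0,0,0,0]
After op 3 (swap): stack=[3,3] mem=[0,0,0,0]
After op 4 (pop): stack=[3] mem=[0,0,0,0]
After op 5 (STO M2): stack=[empty] mem=[0,0,3,0]
After op 6 (RCL M2): stack=[3] mem=[0,0,3,0]
After op 7 (dup): stack=[3,3] mem=[0,0,3,0]
After op 8 (RCL M2): stack=[3,3,3] mem=[0,0,3,0]
After op 9 (RCL M2): stack=[3,3,3,3] mem=[0,0,3,0]
After op 10 (swap): stack=[3,3,3,3] mem=[0,0,3,0]
After op 11 (RCL M3): stack=[3,3,3,3,0] mem=[0,0,3,0]
After op 12 (RCL M2): stack=[3,3,3,3,0,3] mem=[0,0,3,0]
After op 13 (+): stack=[3,3,3,3,3] mem=[0,0,3,0]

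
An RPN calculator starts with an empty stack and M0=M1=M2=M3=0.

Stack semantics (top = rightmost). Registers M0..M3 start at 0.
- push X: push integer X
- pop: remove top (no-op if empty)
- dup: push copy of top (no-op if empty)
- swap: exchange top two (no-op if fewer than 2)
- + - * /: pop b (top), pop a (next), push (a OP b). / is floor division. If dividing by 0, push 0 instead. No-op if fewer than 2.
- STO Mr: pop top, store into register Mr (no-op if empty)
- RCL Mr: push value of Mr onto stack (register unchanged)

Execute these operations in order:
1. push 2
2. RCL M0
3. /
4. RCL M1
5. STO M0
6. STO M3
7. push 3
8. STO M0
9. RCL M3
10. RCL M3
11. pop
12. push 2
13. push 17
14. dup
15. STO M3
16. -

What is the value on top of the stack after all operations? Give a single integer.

After op 1 (push 2): stack=[2] mem=[0,0,0,0]
After op 2 (RCL M0): stack=[2,0] mem=[0,0,0,0]
After op 3 (/): stack=[0] mem=[0,0,0,0]
After op 4 (RCL M1): stack=[0,0] mem=[0,0,0,0]
After op 5 (STO M0): stack=[0] mem=[0,0,0,0]
After op 6 (STO M3): stack=[empty] mem=[0,0,0,0]
After op 7 (push 3): stack=[3] mem=[0,0,0,0]
After op 8 (STO M0): stack=[empty] mem=[3,0,0,0]
After op 9 (RCL M3): stack=[0] mem=[3,0,0,0]
After op 10 (RCL M3): stack=[0,0] mem=[3,0,0,0]
After op 11 (pop): stack=[0] mem=[3,0,0,0]
After op 12 (push 2): stack=[0,2] mem=[3,0,0,0]
After op 13 (push 17): stack=[0,2,17] mem=[3,0,0,0]
After op 14 (dup): stack=[0,2,17,17] mem=[3,0,0,0]
After op 15 (STO M3): stack=[0,2,17] mem=[3,0,0,17]
After op 16 (-): stack=[0,-15] mem=[3,0,0,17]

Answer: -15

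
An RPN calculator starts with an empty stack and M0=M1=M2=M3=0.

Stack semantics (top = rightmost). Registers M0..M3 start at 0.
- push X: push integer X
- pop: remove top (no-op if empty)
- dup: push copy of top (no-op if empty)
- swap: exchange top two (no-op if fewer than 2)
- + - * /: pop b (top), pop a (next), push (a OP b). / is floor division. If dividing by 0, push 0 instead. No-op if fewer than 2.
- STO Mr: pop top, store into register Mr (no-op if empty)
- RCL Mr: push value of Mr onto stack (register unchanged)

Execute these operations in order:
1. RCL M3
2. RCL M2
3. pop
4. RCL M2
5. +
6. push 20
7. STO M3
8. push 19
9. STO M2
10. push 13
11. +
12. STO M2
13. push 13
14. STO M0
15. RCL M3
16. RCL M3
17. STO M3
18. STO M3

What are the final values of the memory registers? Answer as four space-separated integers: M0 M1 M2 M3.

After op 1 (RCL M3): stack=[0] mem=[0,0,0,0]
After op 2 (RCL M2): stack=[0,0] mem=[0,0,0,0]
After op 3 (pop): stack=[0] mem=[0,0,0,0]
After op 4 (RCL M2): stack=[0,0] mem=[0,0,0,0]
After op 5 (+): stack=[0] mem=[0,0,0,0]
After op 6 (push 20): stack=[0,20] mem=[0,0,0,0]
After op 7 (STO M3): stack=[0] mem=[0,0,0,20]
After op 8 (push 19): stack=[0,19] mem=[0,0,0,20]
After op 9 (STO M2): stack=[0] mem=[0,0,19,20]
After op 10 (push 13): stack=[0,13] mem=[0,0,19,20]
After op 11 (+): stack=[13] mem=[0,0,19,20]
After op 12 (STO M2): stack=[empty] mem=[0,0,13,20]
After op 13 (push 13): stack=[13] mem=[0,0,13,20]
After op 14 (STO M0): stack=[empty] mem=[13,0,13,20]
After op 15 (RCL M3): stack=[20] mem=[13,0,13,20]
After op 16 (RCL M3): stack=[20,20] mem=[13,0,13,20]
After op 17 (STO M3): stack=[20] mem=[13,0,13,20]
After op 18 (STO M3): stack=[empty] mem=[13,0,13,20]

Answer: 13 0 13 20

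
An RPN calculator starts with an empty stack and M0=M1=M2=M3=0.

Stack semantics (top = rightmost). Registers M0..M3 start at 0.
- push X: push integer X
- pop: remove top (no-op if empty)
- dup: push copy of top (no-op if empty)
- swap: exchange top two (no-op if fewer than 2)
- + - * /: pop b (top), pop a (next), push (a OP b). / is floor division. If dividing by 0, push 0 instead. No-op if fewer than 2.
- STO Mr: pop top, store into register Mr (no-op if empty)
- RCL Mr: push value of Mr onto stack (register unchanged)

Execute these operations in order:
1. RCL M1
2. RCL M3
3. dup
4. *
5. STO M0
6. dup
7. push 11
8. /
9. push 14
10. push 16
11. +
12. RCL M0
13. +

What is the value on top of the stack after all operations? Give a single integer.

Answer: 30

Derivation:
After op 1 (RCL M1): stack=[0] mem=[0,0,0,0]
After op 2 (RCL M3): stack=[0,0] mem=[0,0,0,0]
After op 3 (dup): stack=[0,0,0] mem=[0,0,0,0]
After op 4 (*): stack=[0,0] mem=[0,0,0,0]
After op 5 (STO M0): stack=[0] mem=[0,0,0,0]
After op 6 (dup): stack=[0,0] mem=[0,0,0,0]
After op 7 (push 11): stack=[0,0,11] mem=[0,0,0,0]
After op 8 (/): stack=[0,0] mem=[0,0,0,0]
After op 9 (push 14): stack=[0,0,14] mem=[0,0,0,0]
After op 10 (push 16): stack=[0,0,14,16] mem=[0,0,0,0]
After op 11 (+): stack=[0,0,30] mem=[0,0,0,0]
After op 12 (RCL M0): stack=[0,0,30,0] mem=[0,0,0,0]
After op 13 (+): stack=[0,0,30] mem=[0,0,0,0]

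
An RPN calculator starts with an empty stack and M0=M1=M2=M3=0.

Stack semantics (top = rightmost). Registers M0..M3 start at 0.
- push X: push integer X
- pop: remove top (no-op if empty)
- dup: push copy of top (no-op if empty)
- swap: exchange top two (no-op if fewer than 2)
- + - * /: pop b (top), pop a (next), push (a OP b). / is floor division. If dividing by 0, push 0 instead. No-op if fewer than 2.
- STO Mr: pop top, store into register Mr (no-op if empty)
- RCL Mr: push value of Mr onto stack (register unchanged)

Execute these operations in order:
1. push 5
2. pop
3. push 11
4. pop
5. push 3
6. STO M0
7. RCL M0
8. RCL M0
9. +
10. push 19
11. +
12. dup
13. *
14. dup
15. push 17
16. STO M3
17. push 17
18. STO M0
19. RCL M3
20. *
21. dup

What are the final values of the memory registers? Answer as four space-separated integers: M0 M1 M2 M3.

After op 1 (push 5): stack=[5] mem=[0,0,0,0]
After op 2 (pop): stack=[empty] mem=[0,0,0,0]
After op 3 (push 11): stack=[11] mem=[0,0,0,0]
After op 4 (pop): stack=[empty] mem=[0,0,0,0]
After op 5 (push 3): stack=[3] mem=[0,0,0,0]
After op 6 (STO M0): stack=[empty] mem=[3,0,0,0]
After op 7 (RCL M0): stack=[3] mem=[3,0,0,0]
After op 8 (RCL M0): stack=[3,3] mem=[3,0,0,0]
After op 9 (+): stack=[6] mem=[3,0,0,0]
After op 10 (push 19): stack=[6,19] mem=[3,0,0,0]
After op 11 (+): stack=[25] mem=[3,0,0,0]
After op 12 (dup): stack=[25,25] mem=[3,0,0,0]
After op 13 (*): stack=[625] mem=[3,0,0,0]
After op 14 (dup): stack=[625,625] mem=[3,0,0,0]
After op 15 (push 17): stack=[625,625,17] mem=[3,0,0,0]
After op 16 (STO M3): stack=[625,625] mem=[3,0,0,17]
After op 17 (push 17): stack=[625,625,17] mem=[3,0,0,17]
After op 18 (STO M0): stack=[625,625] mem=[17,0,0,17]
After op 19 (RCL M3): stack=[625,625,17] mem=[17,0,0,17]
After op 20 (*): stack=[625,10625] mem=[17,0,0,17]
After op 21 (dup): stack=[625,10625,10625] mem=[17,0,0,17]

Answer: 17 0 0 17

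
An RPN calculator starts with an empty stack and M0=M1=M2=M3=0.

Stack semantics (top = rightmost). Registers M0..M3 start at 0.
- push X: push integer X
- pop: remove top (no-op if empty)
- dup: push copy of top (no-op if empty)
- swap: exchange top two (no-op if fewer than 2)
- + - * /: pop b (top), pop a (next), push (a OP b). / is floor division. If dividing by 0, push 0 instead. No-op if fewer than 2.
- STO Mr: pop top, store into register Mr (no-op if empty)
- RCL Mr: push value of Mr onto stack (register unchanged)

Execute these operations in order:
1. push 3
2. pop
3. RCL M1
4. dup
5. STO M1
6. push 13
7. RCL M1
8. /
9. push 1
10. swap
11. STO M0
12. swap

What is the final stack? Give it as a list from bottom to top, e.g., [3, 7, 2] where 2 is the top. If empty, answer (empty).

Answer: [1, 0]

Derivation:
After op 1 (push 3): stack=[3] mem=[0,0,0,0]
After op 2 (pop): stack=[empty] mem=[0,0,0,0]
After op 3 (RCL M1): stack=[0] mem=[0,0,0,0]
After op 4 (dup): stack=[0,0] mem=[0,0,0,0]
After op 5 (STO M1): stack=[0] mem=[0,0,0,0]
After op 6 (push 13): stack=[0,13] mem=[0,0,0,0]
After op 7 (RCL M1): stack=[0,13,0] mem=[0,0,0,0]
After op 8 (/): stack=[0,0] mem=[0,0,0,0]
After op 9 (push 1): stack=[0,0,1] mem=[0,0,0,0]
After op 10 (swap): stack=[0,1,0] mem=[0,0,0,0]
After op 11 (STO M0): stack=[0,1] mem=[0,0,0,0]
After op 12 (swap): stack=[1,0] mem=[0,0,0,0]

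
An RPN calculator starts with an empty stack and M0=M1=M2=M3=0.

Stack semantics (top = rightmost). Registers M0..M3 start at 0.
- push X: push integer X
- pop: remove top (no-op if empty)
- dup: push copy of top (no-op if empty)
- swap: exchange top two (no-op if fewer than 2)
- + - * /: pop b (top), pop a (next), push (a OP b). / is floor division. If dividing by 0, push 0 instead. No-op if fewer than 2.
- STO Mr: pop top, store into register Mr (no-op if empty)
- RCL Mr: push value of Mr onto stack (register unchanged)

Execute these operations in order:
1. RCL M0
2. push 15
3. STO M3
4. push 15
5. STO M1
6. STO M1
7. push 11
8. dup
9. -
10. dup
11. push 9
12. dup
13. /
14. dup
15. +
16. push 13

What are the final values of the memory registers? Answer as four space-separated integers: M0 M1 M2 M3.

Answer: 0 0 0 15

Derivation:
After op 1 (RCL M0): stack=[0] mem=[0,0,0,0]
After op 2 (push 15): stack=[0,15] mem=[0,0,0,0]
After op 3 (STO M3): stack=[0] mem=[0,0,0,15]
After op 4 (push 15): stack=[0,15] mem=[0,0,0,15]
After op 5 (STO M1): stack=[0] mem=[0,15,0,15]
After op 6 (STO M1): stack=[empty] mem=[0,0,0,15]
After op 7 (push 11): stack=[11] mem=[0,0,0,15]
After op 8 (dup): stack=[11,11] mem=[0,0,0,15]
After op 9 (-): stack=[0] mem=[0,0,0,15]
After op 10 (dup): stack=[0,0] mem=[0,0,0,15]
After op 11 (push 9): stack=[0,0,9] mem=[0,0,0,15]
After op 12 (dup): stack=[0,0,9,9] mem=[0,0,0,15]
After op 13 (/): stack=[0,0,1] mem=[0,0,0,15]
After op 14 (dup): stack=[0,0,1,1] mem=[0,0,0,15]
After op 15 (+): stack=[0,0,2] mem=[0,0,0,15]
After op 16 (push 13): stack=[0,0,2,13] mem=[0,0,0,15]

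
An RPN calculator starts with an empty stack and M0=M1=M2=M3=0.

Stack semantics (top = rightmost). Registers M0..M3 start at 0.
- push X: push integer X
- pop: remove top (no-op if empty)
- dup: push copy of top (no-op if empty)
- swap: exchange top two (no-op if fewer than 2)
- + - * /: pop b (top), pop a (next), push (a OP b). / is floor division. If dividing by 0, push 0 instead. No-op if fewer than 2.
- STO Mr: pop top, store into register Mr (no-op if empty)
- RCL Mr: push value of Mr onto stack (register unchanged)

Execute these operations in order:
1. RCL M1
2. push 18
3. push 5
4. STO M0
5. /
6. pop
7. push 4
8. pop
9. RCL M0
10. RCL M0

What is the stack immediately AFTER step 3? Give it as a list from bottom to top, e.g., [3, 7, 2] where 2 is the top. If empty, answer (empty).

After op 1 (RCL M1): stack=[0] mem=[0,0,0,0]
After op 2 (push 18): stack=[0,18] mem=[0,0,0,0]
After op 3 (push 5): stack=[0,18,5] mem=[0,0,0,0]

[0, 18, 5]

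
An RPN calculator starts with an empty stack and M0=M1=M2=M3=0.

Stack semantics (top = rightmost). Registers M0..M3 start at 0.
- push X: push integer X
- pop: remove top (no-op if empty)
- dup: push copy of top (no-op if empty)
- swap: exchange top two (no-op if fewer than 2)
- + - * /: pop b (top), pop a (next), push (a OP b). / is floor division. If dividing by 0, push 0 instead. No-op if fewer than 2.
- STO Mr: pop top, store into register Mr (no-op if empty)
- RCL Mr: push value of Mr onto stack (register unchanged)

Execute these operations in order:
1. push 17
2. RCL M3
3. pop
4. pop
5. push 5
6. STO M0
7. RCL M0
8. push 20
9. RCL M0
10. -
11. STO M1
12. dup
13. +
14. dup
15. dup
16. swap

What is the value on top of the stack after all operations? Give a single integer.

Answer: 10

Derivation:
After op 1 (push 17): stack=[17] mem=[0,0,0,0]
After op 2 (RCL M3): stack=[17,0] mem=[0,0,0,0]
After op 3 (pop): stack=[17] mem=[0,0,0,0]
After op 4 (pop): stack=[empty] mem=[0,0,0,0]
After op 5 (push 5): stack=[5] mem=[0,0,0,0]
After op 6 (STO M0): stack=[empty] mem=[5,0,0,0]
After op 7 (RCL M0): stack=[5] mem=[5,0,0,0]
After op 8 (push 20): stack=[5,20] mem=[5,0,0,0]
After op 9 (RCL M0): stack=[5,20,5] mem=[5,0,0,0]
After op 10 (-): stack=[5,15] mem=[5,0,0,0]
After op 11 (STO M1): stack=[5] mem=[5,15,0,0]
After op 12 (dup): stack=[5,5] mem=[5,15,0,0]
After op 13 (+): stack=[10] mem=[5,15,0,0]
After op 14 (dup): stack=[10,10] mem=[5,15,0,0]
After op 15 (dup): stack=[10,10,10] mem=[5,15,0,0]
After op 16 (swap): stack=[10,10,10] mem=[5,15,0,0]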